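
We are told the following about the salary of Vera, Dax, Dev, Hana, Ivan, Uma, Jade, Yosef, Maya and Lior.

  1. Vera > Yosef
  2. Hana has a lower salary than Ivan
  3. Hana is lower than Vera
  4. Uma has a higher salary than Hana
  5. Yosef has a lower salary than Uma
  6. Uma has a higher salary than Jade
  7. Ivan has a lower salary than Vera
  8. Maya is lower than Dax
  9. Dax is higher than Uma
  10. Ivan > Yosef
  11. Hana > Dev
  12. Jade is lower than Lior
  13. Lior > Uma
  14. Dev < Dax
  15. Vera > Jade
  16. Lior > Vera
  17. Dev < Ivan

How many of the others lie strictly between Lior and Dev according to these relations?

4

Chaining upward from Dev reaches: Hana, Ivan, Vera, Uma, Dax.
Chaining downward from Lior reaches: Yosef, Jade, Hana, Ivan, Vera, Uma.
Strictly between Dev and Lior are those in both lists: Hana, Ivan, Vera, Uma — 4 elements.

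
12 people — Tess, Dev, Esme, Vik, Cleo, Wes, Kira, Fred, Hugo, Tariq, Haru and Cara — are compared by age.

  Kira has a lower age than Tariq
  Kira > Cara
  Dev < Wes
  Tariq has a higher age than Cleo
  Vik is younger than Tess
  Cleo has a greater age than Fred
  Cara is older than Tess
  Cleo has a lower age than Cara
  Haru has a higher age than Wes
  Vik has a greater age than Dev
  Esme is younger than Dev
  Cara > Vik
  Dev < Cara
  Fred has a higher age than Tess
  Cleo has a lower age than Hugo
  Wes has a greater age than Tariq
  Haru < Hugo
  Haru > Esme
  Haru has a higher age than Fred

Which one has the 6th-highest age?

Cara

Piecing the relations together gives one ordering: Esme < Dev < Vik < Tess < Fred < Cleo < Cara < Kira < Tariq < Wes < Haru < Hugo.
The 6th largest is Cara.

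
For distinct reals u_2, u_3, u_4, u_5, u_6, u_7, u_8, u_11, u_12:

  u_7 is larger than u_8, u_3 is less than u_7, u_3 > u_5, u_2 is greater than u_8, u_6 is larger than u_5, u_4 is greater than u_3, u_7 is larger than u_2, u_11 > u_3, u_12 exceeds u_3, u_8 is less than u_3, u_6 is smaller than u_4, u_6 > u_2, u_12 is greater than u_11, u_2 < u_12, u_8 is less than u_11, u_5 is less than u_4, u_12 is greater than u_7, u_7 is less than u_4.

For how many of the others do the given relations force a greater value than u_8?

The elements the relations force above u_8 are u_2, u_3, u_6, u_11, u_7, u_12, u_4 — no chain reaches any other.
That is 7.

7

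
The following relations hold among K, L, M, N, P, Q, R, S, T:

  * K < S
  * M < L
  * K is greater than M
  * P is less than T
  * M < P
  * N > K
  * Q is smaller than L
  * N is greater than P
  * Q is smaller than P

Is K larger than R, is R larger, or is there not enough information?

Following every chain through K: above K we get N, S; below K we get M.
R is not reached, and no chain runs the other way from R to K.
So the given relations leave the order of K and R undetermined.

undetermined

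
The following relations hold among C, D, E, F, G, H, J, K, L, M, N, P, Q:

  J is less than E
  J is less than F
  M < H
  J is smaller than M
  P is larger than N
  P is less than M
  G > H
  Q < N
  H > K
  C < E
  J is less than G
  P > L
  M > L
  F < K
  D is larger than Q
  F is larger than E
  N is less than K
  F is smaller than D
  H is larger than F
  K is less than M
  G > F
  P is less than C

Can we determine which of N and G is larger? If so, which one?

Following the relations from N: N < P < C < E < F < K < M < H < G.
So G is larger.

G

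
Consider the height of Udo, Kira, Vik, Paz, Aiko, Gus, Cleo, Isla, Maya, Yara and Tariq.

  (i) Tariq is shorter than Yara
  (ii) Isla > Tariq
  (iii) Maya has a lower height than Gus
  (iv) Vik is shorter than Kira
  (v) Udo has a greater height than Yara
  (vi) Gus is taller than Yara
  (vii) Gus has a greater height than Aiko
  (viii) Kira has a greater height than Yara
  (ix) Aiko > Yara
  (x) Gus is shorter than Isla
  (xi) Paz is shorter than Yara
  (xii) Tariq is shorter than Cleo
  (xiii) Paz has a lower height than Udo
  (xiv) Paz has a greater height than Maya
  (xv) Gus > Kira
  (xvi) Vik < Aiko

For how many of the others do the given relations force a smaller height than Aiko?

Directly below Aiko: Yara, Vik.
One step further: Paz, Tariq (4 so far).
One step further: Maya (5 so far).
No other element is forced below Aiko by the given relations, so the count is 5.

5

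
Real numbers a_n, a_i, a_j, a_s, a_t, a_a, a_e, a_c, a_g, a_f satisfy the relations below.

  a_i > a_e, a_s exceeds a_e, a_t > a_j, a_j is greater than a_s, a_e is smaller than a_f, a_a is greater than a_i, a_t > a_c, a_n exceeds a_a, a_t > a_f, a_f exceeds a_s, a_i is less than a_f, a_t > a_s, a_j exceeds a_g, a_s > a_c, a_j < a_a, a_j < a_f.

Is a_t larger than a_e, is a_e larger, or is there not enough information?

a_t

a_e < a_s and a_s < a_j give a_e < a_j.
With a_j < a_f: a_e < a_s < a_j < a_f.
With a_f < a_t: a_e < a_s < a_j < a_f < a_t.
So a_t is larger.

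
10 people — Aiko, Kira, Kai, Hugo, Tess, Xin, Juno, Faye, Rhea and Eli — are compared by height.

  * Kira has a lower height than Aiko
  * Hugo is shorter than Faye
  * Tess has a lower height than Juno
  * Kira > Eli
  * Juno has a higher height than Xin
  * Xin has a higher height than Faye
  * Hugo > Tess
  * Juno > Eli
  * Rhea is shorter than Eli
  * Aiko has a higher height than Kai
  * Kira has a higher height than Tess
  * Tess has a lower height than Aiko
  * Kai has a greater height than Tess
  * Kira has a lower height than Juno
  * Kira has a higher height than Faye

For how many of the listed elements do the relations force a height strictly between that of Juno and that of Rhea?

2

The relations place Rhea below Juno. An element lies strictly between them when it is forced above Rhea and also forced below Juno.
Above Rhea: {Eli, Kira, Aiko}. Below Juno: {Tess, Hugo, Eli, Faye, Kira, Xin}.
Intersection: {Eli, Kira} — 2.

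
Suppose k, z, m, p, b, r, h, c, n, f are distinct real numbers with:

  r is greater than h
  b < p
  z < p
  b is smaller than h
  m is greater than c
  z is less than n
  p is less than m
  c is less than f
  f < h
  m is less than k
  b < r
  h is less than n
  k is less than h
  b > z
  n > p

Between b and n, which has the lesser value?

Chaining the given relations: b < p < m < k < h < n.
So b < n; b is the smaller of the two.

b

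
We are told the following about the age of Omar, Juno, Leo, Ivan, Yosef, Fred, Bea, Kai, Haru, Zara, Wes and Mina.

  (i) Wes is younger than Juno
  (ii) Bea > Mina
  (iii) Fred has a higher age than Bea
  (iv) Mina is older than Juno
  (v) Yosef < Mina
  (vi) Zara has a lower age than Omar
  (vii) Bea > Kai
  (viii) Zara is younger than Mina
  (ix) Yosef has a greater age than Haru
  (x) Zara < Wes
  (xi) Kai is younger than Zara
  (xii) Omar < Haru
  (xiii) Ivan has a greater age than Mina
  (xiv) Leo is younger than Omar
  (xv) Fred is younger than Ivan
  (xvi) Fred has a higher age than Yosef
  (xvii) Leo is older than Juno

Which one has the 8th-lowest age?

Chaining the given pairs: Kai < Zara < Wes < Juno < Leo < Omar < Haru < Yosef < Mina < Bea < Fred < Ivan.
Counting 8 from the smallest end gives Yosef.

Yosef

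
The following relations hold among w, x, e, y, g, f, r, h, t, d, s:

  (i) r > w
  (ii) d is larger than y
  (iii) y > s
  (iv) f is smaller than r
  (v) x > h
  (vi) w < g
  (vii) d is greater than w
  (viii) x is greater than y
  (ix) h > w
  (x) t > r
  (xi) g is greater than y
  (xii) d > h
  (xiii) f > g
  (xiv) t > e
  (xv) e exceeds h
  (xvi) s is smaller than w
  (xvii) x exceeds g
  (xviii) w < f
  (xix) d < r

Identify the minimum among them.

Chaining upward from s: directly above it, w, y; then h, g, d, x, f, r; then e, t.
That covers every other element, and nothing is given below s, so s is the minimum.

s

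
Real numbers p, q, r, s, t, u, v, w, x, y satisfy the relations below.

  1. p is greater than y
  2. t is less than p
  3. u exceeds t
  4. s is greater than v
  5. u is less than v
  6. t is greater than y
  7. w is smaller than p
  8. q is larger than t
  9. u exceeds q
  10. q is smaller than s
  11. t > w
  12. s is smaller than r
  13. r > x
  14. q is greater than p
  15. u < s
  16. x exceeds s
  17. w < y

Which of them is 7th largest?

The consecutive relations fix a unique order: w < y < t < p < q < u < v < s < x < r.
Counting 7 from the largest end gives p.

p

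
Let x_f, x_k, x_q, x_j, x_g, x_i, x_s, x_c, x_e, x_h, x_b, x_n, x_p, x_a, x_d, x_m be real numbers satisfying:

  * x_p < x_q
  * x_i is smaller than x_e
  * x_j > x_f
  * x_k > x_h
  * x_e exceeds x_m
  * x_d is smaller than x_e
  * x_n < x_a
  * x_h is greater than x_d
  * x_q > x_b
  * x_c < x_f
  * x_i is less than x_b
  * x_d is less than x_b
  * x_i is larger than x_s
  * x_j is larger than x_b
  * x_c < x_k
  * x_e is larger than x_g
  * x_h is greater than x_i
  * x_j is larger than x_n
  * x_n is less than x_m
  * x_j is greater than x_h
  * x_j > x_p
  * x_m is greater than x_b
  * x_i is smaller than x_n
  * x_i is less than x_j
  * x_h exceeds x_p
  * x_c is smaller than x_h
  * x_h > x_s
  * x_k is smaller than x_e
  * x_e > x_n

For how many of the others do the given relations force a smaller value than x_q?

5

The elements the relations force below x_q are x_p, x_s, x_d, x_i, x_b — no chain reaches any other.
That is 5.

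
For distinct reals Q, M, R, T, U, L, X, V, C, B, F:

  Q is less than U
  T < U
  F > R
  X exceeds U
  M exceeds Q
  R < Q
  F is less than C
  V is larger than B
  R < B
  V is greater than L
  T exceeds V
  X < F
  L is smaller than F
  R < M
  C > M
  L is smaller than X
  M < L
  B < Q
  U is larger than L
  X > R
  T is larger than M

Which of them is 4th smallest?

The consecutive relations fix a unique order: R < B < Q < M < L < V < T < U < X < F < C.
Counting 4 from the smallest end gives M.

M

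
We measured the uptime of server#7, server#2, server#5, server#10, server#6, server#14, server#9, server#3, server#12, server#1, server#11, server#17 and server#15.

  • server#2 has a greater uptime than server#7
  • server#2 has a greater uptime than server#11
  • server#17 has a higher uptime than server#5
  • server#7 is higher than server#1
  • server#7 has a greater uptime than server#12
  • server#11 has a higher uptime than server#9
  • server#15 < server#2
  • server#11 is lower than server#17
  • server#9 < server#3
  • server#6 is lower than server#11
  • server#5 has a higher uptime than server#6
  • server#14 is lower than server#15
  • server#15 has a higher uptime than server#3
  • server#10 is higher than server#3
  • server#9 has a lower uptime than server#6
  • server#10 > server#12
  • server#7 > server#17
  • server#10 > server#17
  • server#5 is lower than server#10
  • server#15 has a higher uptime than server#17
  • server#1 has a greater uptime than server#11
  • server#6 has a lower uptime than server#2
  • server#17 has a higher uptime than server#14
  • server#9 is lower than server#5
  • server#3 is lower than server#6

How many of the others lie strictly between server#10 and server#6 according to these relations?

3

Chaining upward from server#6 reaches: server#11, server#5, server#1, server#17, server#15, server#7, server#2.
Chaining downward from server#10 reaches: server#9, server#3, server#11, server#14, server#5, server#17, server#12.
Strictly between server#6 and server#10 are those in both lists: server#11, server#5, server#17 — 3 elements.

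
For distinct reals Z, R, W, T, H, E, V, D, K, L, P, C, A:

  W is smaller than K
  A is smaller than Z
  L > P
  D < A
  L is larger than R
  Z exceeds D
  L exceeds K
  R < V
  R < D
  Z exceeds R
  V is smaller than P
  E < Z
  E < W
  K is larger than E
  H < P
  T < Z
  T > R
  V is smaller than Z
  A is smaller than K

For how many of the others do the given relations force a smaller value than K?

5

The elements the relations force below K are E, R, D, A, W — no chain reaches any other.
That is 5.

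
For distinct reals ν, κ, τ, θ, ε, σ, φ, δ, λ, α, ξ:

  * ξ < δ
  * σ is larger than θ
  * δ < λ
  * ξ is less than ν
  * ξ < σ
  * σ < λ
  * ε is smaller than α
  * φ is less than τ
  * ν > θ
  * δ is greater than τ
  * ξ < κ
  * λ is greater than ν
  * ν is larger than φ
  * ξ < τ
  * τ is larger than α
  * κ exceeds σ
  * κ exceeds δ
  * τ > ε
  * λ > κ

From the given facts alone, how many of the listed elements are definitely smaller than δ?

The elements the relations force below δ are φ, ε, α, ξ, τ — no chain reaches any other.
That is 5.

5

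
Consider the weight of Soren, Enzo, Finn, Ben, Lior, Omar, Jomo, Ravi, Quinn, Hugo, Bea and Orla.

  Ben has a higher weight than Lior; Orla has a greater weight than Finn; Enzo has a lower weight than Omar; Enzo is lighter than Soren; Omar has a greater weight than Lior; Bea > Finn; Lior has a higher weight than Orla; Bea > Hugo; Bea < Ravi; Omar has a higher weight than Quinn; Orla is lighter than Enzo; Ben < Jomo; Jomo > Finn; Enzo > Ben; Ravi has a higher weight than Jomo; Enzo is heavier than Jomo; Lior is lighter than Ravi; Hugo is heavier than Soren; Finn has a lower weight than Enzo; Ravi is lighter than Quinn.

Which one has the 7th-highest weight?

Enzo

Piecing the relations together gives one ordering: Finn < Orla < Lior < Ben < Jomo < Enzo < Soren < Hugo < Bea < Ravi < Quinn < Omar.
Counting 7 from the largest end gives Enzo.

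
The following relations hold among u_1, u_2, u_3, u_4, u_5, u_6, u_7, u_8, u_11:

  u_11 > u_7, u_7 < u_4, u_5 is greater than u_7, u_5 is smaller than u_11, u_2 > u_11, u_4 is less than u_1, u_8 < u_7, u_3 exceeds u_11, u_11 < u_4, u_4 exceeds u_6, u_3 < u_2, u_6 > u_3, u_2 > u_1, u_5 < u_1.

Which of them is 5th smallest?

Piecing the relations together gives one ordering: u_8 < u_7 < u_5 < u_11 < u_3 < u_6 < u_4 < u_1 < u_2.
Counting 5 from the smallest end gives u_3.

u_3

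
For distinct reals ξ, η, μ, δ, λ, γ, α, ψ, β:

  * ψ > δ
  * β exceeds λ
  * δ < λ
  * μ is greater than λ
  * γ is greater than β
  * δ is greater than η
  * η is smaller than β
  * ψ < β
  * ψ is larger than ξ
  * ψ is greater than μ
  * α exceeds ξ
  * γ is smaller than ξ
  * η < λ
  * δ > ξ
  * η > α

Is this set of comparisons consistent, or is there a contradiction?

We have γ < ξ stated directly, yet also ξ < α < η < δ < λ < μ < ψ < β < γ by chaining the others — so ξ < γ. Contradiction.

inconsistent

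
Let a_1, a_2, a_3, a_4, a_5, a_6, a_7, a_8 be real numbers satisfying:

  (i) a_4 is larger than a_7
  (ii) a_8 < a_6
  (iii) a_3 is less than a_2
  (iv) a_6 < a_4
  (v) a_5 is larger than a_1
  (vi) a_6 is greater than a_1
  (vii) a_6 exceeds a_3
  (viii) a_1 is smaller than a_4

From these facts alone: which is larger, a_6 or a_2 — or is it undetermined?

undetermined

Following every chain through a_6: above a_6 we get a_4; below a_6 we get a_1, a_8, a_3.
a_2 is not reached, and no chain runs the other way from a_2 to a_6.
So the given relations leave the order of a_6 and a_2 undetermined.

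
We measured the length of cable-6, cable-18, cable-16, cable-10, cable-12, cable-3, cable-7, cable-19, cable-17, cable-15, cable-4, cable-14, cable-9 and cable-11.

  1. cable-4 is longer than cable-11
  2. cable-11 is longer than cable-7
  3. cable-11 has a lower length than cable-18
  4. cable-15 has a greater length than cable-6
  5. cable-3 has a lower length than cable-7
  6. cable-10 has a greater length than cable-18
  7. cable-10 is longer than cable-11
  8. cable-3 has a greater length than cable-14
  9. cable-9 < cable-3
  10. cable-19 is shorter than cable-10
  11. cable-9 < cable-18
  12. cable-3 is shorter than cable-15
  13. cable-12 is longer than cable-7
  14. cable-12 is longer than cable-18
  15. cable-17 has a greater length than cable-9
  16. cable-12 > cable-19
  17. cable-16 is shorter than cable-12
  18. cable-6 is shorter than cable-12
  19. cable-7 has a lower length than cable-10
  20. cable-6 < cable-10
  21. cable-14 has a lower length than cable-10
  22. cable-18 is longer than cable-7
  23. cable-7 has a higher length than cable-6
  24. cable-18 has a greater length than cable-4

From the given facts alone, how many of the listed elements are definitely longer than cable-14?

8

From cable-14 the given relations immediately reach cable-3, cable-10.
From those, cable-7, cable-15 — 4 in total.
From those, cable-11, cable-18, cable-12 — 7 in total.
From those, cable-4 — 8 in total.
Nothing else is reachable above cable-14; 8 in all.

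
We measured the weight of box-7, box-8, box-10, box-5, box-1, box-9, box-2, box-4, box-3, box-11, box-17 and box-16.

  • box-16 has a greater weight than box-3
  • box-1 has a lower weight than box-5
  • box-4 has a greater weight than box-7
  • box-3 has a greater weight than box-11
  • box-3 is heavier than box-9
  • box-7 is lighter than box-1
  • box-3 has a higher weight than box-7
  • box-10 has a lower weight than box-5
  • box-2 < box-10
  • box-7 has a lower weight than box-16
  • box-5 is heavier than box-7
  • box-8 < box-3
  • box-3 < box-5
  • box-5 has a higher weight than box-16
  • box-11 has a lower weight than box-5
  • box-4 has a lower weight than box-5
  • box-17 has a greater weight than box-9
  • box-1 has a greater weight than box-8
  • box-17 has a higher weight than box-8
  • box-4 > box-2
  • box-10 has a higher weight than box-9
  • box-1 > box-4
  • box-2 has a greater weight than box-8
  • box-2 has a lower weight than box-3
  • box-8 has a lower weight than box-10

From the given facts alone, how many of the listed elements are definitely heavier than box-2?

Directly above box-2: box-3, box-4, box-10.
One step further: box-16, box-1, box-5 (6 so far).
Nothing else is reachable above box-2; 6 in all.

6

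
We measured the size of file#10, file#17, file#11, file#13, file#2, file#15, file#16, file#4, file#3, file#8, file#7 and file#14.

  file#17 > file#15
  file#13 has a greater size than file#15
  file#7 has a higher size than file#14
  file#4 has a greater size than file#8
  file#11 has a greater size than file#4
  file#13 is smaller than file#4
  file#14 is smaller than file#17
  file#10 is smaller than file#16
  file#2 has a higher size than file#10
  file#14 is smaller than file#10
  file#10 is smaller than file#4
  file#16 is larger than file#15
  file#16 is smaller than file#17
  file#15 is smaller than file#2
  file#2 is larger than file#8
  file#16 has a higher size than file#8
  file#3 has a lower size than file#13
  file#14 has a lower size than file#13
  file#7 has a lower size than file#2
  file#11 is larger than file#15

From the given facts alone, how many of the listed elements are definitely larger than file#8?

5

From file#8 the given relations immediately reach file#4, file#16, file#2.
From those, file#11, file#17 — 5 in total.
No other element is forced above file#8 by the given relations, so the count is 5.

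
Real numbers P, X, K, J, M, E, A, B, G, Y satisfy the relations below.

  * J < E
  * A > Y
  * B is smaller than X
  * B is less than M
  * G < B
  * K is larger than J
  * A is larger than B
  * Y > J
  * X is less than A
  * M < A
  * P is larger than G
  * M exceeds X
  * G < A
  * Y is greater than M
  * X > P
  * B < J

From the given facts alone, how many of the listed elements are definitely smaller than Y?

Directly below Y: J, M.
One step further: B, X (4 so far).
One step further: G, P (6 so far).
Nothing else is reachable below Y; 6 in all.

6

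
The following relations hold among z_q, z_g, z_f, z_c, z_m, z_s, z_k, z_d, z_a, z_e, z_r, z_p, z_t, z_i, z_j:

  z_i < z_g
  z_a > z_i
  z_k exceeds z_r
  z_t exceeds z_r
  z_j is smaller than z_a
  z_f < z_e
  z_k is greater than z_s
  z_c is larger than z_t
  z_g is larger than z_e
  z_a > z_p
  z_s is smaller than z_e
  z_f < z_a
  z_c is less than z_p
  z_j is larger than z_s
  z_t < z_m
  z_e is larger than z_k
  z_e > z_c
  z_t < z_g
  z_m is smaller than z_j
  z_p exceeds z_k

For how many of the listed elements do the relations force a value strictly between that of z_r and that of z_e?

3

The relations place z_r below z_e. An element lies strictly between them when it is forced above z_r and also forced below z_e.
Above z_r: {z_t, z_k, z_m, z_c, z_p, z_j, z_a, z_g}. Below z_e: {z_s, z_t, z_k, z_f, z_c}.
Intersection: {z_t, z_k, z_c} — 3.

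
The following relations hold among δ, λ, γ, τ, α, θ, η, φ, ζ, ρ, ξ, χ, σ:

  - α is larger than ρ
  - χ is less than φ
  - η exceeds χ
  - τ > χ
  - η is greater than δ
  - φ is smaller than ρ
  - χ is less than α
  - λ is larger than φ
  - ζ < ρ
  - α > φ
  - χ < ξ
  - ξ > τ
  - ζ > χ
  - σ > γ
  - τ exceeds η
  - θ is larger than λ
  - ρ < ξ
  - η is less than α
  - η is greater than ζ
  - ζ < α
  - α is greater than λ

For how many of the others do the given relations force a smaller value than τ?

The elements the relations force below τ are δ, χ, ζ, η — no chain reaches any other.
That is 4.

4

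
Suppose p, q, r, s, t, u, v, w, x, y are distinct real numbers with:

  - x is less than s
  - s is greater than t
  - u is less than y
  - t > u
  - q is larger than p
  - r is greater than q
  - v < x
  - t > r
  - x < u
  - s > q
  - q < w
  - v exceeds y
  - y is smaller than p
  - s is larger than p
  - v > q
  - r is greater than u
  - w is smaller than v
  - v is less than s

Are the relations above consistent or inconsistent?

Chaining the given relations yields y < p < q < w < v < x < u, so y < u. But one relation states u < y. These cannot both hold.

inconsistent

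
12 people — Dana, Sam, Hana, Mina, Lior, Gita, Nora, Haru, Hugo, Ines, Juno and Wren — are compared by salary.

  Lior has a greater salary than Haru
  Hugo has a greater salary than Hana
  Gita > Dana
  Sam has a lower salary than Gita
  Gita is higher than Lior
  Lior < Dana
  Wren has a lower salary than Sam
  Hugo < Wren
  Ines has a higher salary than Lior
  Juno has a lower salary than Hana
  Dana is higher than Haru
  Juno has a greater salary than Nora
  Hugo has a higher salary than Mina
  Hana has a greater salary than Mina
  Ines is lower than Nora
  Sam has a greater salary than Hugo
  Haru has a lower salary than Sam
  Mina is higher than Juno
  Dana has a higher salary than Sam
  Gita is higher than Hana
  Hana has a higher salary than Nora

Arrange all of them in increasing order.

Haru < Lior < Ines < Nora < Juno < Mina < Hana < Hugo < Wren < Sam < Dana < Gita

The consecutive links are each given: Haru < Lior; Lior < Ines; Ines < Nora; Nora < Juno; Juno < Mina; Mina < Hana; Hana < Hugo; Hugo < Wren; Wren < Sam; Sam < Dana; Dana < Gita.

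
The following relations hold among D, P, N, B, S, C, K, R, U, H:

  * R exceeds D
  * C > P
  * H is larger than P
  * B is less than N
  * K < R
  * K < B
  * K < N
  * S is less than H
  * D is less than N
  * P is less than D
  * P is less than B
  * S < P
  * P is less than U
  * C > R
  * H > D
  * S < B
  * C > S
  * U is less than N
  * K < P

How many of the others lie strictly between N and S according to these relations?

4

Chaining upward from S reaches: P, B, D, R, C, U, H.
Chaining downward from N reaches: K, P, B, D, U.
Strictly between S and N are those in both lists: P, B, D, U — 4 elements.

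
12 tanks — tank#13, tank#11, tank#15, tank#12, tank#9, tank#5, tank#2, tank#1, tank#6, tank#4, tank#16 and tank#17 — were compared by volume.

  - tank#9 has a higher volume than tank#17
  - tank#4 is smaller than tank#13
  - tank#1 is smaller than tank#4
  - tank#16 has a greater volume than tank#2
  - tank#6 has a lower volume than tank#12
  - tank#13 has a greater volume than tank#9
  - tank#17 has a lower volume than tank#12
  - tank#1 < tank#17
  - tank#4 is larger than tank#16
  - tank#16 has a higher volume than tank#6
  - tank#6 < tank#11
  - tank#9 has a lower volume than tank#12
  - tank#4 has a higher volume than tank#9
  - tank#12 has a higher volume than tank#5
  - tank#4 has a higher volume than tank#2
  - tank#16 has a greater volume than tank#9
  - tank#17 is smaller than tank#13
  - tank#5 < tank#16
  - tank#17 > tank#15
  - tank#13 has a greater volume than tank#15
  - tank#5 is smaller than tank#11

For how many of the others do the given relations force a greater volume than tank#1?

Directly above tank#1: tank#17, tank#4.
One step further: tank#9, tank#12, tank#13 (5 so far).
One step further: tank#16 (6 so far).
Nothing else is reachable above tank#1; 6 in all.

6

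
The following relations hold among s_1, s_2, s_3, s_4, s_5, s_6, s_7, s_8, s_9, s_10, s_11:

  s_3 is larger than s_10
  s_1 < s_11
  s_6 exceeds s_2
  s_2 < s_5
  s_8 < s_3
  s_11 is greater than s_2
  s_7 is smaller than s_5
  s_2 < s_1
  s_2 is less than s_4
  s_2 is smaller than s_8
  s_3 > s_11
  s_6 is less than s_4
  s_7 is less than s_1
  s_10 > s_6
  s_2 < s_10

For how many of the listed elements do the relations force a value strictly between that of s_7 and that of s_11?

The relations place s_7 below s_11. An element lies strictly between them when it is forced above s_7 and also forced below s_11.
Above s_7: {s_1, s_5, s_3}. Below s_11: {s_2, s_1}.
Intersection: {s_1} — 1.

1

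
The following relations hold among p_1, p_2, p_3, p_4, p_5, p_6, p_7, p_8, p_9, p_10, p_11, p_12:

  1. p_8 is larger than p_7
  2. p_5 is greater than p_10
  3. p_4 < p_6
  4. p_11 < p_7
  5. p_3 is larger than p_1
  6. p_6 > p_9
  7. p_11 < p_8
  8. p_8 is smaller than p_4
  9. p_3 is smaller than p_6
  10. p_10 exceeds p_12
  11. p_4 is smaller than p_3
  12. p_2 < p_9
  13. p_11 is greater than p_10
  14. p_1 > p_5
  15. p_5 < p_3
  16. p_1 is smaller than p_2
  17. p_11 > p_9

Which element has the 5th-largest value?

p_7

Chaining the given pairs: p_12 < p_10 < p_5 < p_1 < p_2 < p_9 < p_11 < p_7 < p_8 < p_4 < p_3 < p_6.
The 5th largest is p_7.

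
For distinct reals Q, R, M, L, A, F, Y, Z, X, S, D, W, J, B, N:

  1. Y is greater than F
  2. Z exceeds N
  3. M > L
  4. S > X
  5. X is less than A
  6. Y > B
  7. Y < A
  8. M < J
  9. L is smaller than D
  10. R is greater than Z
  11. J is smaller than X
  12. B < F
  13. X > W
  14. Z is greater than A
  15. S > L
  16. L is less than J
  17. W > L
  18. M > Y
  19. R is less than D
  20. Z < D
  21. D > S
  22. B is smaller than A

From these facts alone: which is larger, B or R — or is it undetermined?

B < F and F < Y give B < Y.
Then Y < M extends the chain to M.
Then M < J extends the chain to J.
With J < X: B < F < Y < M < J < X.
Then X < A extends the chain to A.
Then A < Z extends the chain to Z.
Then Z < R extends the chain to R.
So R is larger.

R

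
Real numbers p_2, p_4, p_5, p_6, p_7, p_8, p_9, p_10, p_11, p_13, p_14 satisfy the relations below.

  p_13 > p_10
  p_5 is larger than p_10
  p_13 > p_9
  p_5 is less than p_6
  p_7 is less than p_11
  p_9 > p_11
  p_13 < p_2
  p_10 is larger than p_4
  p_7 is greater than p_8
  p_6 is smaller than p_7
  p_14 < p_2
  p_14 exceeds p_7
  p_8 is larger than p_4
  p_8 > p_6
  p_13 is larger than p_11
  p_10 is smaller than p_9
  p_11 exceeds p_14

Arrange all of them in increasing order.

Nothing is placed below p_4, so it is least; from there p_4 < p_10; p_10 < p_5; p_5 < p_6; p_6 < p_8; p_8 < p_7; p_7 < p_14; p_14 < p_11; p_11 < p_9; p_9 < p_13; p_13 < p_2, each given directly.

p_4 < p_10 < p_5 < p_6 < p_8 < p_7 < p_14 < p_11 < p_9 < p_13 < p_2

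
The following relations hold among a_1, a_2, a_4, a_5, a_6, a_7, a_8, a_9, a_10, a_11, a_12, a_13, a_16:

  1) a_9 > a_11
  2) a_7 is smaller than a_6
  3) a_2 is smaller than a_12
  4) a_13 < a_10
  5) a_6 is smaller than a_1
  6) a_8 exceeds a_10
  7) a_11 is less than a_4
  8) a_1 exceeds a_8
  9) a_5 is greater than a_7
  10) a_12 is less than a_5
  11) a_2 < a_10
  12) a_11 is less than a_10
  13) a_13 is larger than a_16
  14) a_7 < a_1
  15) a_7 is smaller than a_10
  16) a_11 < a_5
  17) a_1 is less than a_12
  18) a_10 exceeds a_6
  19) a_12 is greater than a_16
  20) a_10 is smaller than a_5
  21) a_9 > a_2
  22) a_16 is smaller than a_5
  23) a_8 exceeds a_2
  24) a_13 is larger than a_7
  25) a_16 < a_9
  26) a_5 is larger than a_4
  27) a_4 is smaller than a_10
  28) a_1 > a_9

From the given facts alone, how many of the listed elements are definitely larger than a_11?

7

Directly above a_11: a_4, a_10, a_9, a_5.
One step further: a_8, a_1 (6 so far).
One step further: a_12 (7 so far).
No other element is forced above a_11 by the given relations, so the count is 7.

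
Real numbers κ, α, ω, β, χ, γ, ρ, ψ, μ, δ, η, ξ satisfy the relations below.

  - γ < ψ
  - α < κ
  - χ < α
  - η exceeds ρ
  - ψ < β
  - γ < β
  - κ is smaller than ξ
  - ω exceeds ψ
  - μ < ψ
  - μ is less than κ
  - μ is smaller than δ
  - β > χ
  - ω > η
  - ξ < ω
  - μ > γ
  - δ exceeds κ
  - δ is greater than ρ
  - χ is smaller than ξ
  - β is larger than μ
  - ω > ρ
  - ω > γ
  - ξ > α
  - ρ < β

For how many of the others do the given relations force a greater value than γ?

7

Directly above γ: μ, ψ, β, ω.
One step further: κ, δ (6 so far).
One step further: ξ (7 so far).
Nothing else is reachable above γ; 7 in all.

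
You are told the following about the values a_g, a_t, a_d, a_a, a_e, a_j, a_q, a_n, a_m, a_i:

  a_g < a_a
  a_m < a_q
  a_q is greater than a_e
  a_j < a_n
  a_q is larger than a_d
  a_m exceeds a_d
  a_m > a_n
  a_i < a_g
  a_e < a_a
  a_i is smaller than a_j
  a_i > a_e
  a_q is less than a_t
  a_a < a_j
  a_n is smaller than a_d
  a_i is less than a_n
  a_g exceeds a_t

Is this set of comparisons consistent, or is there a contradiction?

inconsistent

Chaining the given relations yields a_n < a_d < a_m < a_q < a_t < a_g < a_a < a_j, so a_n < a_j. But one relation states a_j < a_n. These cannot both hold.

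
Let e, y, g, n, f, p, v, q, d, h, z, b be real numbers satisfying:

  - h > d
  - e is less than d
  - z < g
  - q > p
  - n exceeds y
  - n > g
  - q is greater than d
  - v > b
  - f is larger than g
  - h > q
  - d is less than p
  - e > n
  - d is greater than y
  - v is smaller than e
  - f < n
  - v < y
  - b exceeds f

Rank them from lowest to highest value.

Each adjacent pair is fixed by a given relation: z < g; g < f; f < b; b < v; v < y; y < n; n < e; e < d; d < p; p < q; q < h. Chaining them end to end gives the full order.

z < g < f < b < v < y < n < e < d < p < q < h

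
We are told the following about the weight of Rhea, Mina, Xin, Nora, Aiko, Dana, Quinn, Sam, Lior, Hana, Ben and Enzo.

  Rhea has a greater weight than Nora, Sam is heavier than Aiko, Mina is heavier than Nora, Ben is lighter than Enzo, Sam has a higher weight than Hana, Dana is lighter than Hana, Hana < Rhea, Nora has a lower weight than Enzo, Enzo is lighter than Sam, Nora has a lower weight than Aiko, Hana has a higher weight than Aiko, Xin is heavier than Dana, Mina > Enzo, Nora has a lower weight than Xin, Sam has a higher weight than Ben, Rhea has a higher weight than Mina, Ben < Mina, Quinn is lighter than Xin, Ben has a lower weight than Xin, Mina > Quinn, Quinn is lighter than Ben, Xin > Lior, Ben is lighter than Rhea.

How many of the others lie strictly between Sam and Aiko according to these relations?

1

The relations place Aiko below Sam. An element lies strictly between them when it is forced above Aiko and also forced below Sam.
Above Aiko: {Hana, Rhea}. Below Sam: {Nora, Quinn, Dana, Ben, Hana, Enzo}.
Intersection: {Hana} — 1.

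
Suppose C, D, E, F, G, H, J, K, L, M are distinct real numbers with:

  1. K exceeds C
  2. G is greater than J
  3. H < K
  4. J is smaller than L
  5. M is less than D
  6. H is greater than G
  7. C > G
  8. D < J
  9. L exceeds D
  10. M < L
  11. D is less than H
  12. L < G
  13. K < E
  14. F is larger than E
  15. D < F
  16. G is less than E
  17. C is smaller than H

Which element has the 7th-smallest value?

Piecing the relations together gives one ordering: M < D < J < L < G < C < H < K < E < F.
Counting 7 from the smallest end gives H.

H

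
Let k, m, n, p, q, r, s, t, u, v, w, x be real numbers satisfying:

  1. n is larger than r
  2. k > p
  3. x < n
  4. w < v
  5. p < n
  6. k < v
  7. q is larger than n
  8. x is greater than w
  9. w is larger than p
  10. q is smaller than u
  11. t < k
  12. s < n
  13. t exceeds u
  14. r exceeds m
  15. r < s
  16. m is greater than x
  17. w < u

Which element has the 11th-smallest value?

Chaining the given pairs: p < w < x < m < r < s < n < q < u < t < k < v.
The 11th smallest is k.

k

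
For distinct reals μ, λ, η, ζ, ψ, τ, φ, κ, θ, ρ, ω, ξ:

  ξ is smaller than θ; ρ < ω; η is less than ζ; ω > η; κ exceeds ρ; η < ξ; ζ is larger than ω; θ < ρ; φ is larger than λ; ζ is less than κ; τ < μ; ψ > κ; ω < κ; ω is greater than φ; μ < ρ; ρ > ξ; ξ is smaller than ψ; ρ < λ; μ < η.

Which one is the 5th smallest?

θ

The consecutive relations fix a unique order: τ < μ < η < ξ < θ < ρ < λ < φ < ω < ζ < κ < ψ.
Counting 5 from the smallest end gives θ.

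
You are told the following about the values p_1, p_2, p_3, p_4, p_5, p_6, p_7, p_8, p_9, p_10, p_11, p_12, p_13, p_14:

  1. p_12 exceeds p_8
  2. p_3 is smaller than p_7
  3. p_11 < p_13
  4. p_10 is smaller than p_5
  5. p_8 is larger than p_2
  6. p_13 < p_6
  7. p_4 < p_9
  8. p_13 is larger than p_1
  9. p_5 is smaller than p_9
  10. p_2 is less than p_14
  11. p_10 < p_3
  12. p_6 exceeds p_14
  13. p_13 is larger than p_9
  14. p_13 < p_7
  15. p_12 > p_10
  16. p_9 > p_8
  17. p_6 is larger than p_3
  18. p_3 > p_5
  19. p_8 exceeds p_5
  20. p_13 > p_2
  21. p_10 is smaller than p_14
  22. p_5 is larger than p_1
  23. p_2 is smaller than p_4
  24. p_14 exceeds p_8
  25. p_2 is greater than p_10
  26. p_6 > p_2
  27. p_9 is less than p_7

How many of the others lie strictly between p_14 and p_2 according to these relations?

1

The relations place p_2 below p_14. An element lies strictly between them when it is forced above p_2 and also forced below p_14.
Above p_2: {p_4, p_8, p_9, p_13, p_7, p_6, p_12}. Below p_14: {p_1, p_10, p_5, p_8}.
Intersection: {p_8} — 1.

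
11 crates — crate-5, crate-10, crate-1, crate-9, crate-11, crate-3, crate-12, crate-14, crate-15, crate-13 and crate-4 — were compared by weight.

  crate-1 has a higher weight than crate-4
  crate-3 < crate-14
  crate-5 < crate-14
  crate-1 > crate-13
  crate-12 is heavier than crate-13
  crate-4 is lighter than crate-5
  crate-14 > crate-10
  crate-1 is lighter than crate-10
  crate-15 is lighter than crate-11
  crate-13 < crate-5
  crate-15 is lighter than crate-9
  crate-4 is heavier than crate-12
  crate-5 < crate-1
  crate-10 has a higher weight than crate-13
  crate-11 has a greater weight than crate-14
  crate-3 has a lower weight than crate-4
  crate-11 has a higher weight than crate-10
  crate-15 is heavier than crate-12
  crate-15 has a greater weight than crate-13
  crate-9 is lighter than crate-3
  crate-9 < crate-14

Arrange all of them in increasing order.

Each adjacent pair is fixed by a given relation: crate-13 < crate-12; crate-12 < crate-15; crate-15 < crate-9; crate-9 < crate-3; crate-3 < crate-4; crate-4 < crate-5; crate-5 < crate-1; crate-1 < crate-10; crate-10 < crate-14; crate-14 < crate-11. Chaining them end to end gives the full order.

crate-13 < crate-12 < crate-15 < crate-9 < crate-3 < crate-4 < crate-5 < crate-1 < crate-10 < crate-14 < crate-11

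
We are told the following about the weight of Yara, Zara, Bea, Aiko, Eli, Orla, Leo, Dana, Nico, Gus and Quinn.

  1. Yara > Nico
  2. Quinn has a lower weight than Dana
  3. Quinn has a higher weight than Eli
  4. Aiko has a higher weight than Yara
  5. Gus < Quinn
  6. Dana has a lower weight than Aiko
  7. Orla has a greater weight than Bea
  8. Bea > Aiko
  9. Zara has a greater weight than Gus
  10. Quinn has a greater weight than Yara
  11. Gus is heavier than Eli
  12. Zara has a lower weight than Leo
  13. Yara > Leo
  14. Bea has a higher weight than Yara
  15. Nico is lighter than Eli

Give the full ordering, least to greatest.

Nothing is placed below Nico, so it is least; from there Nico < Eli; Eli < Gus; Gus < Zara; Zara < Leo; Leo < Yara; Yara < Quinn; Quinn < Dana; Dana < Aiko; Aiko < Bea; Bea < Orla, each given directly.

Nico < Eli < Gus < Zara < Leo < Yara < Quinn < Dana < Aiko < Bea < Orla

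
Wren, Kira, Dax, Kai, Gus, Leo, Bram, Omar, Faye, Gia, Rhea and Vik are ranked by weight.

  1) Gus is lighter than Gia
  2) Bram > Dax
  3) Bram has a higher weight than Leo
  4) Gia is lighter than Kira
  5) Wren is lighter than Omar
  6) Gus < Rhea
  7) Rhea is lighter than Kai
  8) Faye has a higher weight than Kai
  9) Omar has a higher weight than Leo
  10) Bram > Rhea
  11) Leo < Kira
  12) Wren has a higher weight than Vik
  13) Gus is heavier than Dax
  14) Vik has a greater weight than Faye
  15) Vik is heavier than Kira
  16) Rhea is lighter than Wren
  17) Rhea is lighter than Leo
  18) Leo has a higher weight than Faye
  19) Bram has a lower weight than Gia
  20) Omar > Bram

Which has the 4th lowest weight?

The consecutive relations fix a unique order: Dax < Gus < Rhea < Kai < Faye < Leo < Bram < Gia < Kira < Vik < Wren < Omar.
Counting 4 from the smallest end gives Kai.

Kai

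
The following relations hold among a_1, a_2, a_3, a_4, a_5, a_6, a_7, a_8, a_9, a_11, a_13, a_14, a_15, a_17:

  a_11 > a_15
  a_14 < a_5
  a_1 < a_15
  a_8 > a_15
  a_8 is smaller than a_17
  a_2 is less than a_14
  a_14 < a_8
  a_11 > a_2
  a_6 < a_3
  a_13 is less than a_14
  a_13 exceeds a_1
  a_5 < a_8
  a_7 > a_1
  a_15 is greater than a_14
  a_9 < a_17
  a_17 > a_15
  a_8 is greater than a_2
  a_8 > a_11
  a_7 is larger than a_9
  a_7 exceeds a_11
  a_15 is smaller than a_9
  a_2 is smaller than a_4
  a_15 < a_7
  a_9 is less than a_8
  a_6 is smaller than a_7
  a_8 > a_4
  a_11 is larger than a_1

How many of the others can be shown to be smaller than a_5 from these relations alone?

From a_5 the given relations immediately reach a_14.
From those, a_2, a_13 — 3 in total.
From those, a_1 — 4 in total.
No other element is forced below a_5 by the given relations, so the count is 4.

4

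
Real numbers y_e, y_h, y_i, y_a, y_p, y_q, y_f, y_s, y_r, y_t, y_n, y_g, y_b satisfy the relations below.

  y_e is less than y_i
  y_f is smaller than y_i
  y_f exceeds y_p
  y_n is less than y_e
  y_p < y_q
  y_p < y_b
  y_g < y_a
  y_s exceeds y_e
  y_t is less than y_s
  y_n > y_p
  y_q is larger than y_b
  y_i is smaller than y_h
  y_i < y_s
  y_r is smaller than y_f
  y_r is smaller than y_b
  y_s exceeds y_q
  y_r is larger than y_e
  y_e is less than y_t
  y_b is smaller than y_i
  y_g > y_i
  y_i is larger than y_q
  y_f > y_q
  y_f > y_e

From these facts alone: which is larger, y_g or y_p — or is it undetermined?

y_g

The relevant relations are y_p < y_n; y_n < y_e; y_e < y_r; y_r < y_b; y_b < y_q; y_q < y_f; y_f < y_i; y_i < y_g.
Chaining these gives y_p < y_n < y_e < y_r < y_b < y_q < y_f < y_i < y_g.
So y_g is larger.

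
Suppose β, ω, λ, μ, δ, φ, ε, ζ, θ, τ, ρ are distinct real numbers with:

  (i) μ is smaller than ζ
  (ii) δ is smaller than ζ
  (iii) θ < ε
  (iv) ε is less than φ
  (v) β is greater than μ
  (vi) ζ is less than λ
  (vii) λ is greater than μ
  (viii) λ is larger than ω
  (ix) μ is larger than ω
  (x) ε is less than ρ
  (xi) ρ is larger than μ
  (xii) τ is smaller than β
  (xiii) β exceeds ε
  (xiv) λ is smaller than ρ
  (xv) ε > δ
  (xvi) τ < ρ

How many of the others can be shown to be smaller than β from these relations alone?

The elements the relations force below β are θ, τ, ω, δ, μ, ε — no chain reaches any other.
That is 6.

6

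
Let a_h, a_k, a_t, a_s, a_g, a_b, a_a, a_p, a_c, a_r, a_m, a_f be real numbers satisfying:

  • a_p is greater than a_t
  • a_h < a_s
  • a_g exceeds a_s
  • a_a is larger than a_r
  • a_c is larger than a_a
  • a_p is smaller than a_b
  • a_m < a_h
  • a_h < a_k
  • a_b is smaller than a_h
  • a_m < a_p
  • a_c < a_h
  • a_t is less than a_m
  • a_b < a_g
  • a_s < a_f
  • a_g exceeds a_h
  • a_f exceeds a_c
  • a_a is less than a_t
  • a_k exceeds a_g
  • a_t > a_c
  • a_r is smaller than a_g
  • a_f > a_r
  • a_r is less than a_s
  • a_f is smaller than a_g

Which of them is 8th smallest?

a_h

The consecutive relations fix a unique order: a_r < a_a < a_c < a_t < a_m < a_p < a_b < a_h < a_s < a_f < a_g < a_k.
Counting 8 from the smallest end gives a_h.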